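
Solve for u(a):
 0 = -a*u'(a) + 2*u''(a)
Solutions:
 u(a) = C1 + C2*erfi(a/2)


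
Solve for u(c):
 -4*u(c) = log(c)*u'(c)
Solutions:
 u(c) = C1*exp(-4*li(c))


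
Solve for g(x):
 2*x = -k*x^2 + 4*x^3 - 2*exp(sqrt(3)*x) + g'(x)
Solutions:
 g(x) = C1 + k*x^3/3 - x^4 + x^2 + 2*sqrt(3)*exp(sqrt(3)*x)/3


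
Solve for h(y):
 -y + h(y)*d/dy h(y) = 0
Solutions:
 h(y) = -sqrt(C1 + y^2)
 h(y) = sqrt(C1 + y^2)


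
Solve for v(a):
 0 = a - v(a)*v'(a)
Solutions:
 v(a) = -sqrt(C1 + a^2)
 v(a) = sqrt(C1 + a^2)


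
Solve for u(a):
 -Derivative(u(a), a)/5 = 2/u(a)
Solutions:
 u(a) = -sqrt(C1 - 20*a)
 u(a) = sqrt(C1 - 20*a)


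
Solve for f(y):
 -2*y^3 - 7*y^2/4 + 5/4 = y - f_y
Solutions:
 f(y) = C1 + y^4/2 + 7*y^3/12 + y^2/2 - 5*y/4


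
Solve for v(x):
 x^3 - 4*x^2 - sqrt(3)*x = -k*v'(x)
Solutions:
 v(x) = C1 - x^4/(4*k) + 4*x^3/(3*k) + sqrt(3)*x^2/(2*k)


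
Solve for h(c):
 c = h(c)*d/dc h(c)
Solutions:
 h(c) = -sqrt(C1 + c^2)
 h(c) = sqrt(C1 + c^2)


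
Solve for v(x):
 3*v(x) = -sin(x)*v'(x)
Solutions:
 v(x) = C1*(cos(x) + 1)^(3/2)/(cos(x) - 1)^(3/2)


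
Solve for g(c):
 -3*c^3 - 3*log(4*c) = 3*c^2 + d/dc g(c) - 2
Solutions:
 g(c) = C1 - 3*c^4/4 - c^3 - 3*c*log(c) - c*log(64) + 5*c


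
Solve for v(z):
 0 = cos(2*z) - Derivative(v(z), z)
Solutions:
 v(z) = C1 + sin(2*z)/2


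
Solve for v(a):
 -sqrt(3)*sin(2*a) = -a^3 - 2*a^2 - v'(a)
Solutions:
 v(a) = C1 - a^4/4 - 2*a^3/3 - sqrt(3)*cos(2*a)/2


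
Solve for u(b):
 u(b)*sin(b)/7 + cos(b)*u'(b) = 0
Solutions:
 u(b) = C1*cos(b)^(1/7)


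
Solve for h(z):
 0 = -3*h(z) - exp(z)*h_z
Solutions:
 h(z) = C1*exp(3*exp(-z))


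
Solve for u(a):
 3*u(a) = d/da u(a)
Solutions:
 u(a) = C1*exp(3*a)


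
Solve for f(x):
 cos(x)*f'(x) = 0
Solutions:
 f(x) = C1


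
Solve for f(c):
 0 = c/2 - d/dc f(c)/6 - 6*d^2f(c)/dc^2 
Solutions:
 f(c) = C1 + C2*exp(-c/36) + 3*c^2/2 - 108*c


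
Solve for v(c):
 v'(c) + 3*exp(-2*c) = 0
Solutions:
 v(c) = C1 + 3*exp(-2*c)/2


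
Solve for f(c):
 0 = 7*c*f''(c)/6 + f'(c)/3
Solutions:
 f(c) = C1 + C2*c^(5/7)


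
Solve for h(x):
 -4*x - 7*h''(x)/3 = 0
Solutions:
 h(x) = C1 + C2*x - 2*x^3/7


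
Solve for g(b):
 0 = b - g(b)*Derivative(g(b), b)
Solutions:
 g(b) = -sqrt(C1 + b^2)
 g(b) = sqrt(C1 + b^2)


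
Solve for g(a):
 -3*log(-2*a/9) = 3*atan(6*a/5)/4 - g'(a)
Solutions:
 g(a) = C1 + 3*a*log(-a) + 3*a*atan(6*a/5)/4 - 6*a*log(3) - 3*a + 3*a*log(2) - 5*log(36*a^2 + 25)/16


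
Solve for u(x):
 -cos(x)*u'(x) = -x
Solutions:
 u(x) = C1 + Integral(x/cos(x), x)


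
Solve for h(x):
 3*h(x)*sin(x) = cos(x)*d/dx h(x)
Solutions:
 h(x) = C1/cos(x)^3


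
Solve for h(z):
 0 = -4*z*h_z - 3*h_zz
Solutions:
 h(z) = C1 + C2*erf(sqrt(6)*z/3)


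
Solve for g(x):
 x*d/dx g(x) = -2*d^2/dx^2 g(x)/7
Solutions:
 g(x) = C1 + C2*erf(sqrt(7)*x/2)


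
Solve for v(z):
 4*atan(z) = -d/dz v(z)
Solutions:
 v(z) = C1 - 4*z*atan(z) + 2*log(z^2 + 1)


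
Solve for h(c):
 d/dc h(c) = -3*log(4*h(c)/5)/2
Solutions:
 2*Integral(1/(log(_y) - log(5) + 2*log(2)), (_y, h(c)))/3 = C1 - c


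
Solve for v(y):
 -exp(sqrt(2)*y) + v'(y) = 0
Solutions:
 v(y) = C1 + sqrt(2)*exp(sqrt(2)*y)/2


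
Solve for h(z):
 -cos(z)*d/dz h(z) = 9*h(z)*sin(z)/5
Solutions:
 h(z) = C1*cos(z)^(9/5)


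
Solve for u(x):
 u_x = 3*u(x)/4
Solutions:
 u(x) = C1*exp(3*x/4)


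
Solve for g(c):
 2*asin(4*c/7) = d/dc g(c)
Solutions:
 g(c) = C1 + 2*c*asin(4*c/7) + sqrt(49 - 16*c^2)/2


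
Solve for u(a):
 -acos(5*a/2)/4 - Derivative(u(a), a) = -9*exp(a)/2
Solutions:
 u(a) = C1 - a*acos(5*a/2)/4 + sqrt(4 - 25*a^2)/20 + 9*exp(a)/2


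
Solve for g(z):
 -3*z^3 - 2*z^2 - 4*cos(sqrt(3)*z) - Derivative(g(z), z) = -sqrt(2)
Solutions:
 g(z) = C1 - 3*z^4/4 - 2*z^3/3 + sqrt(2)*z - 4*sqrt(3)*sin(sqrt(3)*z)/3


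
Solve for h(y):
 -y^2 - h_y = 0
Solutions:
 h(y) = C1 - y^3/3


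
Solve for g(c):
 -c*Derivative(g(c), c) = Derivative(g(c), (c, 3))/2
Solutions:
 g(c) = C1 + Integral(C2*airyai(-2^(1/3)*c) + C3*airybi(-2^(1/3)*c), c)


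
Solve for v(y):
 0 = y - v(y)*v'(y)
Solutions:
 v(y) = -sqrt(C1 + y^2)
 v(y) = sqrt(C1 + y^2)


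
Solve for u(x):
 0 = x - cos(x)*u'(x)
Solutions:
 u(x) = C1 + Integral(x/cos(x), x)


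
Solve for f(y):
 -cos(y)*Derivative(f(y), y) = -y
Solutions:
 f(y) = C1 + Integral(y/cos(y), y)


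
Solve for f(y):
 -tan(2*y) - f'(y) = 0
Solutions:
 f(y) = C1 + log(cos(2*y))/2


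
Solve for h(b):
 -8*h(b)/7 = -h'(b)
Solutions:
 h(b) = C1*exp(8*b/7)


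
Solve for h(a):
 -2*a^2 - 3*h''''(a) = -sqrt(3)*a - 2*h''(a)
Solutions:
 h(a) = C1 + C2*a + C3*exp(-sqrt(6)*a/3) + C4*exp(sqrt(6)*a/3) + a^4/12 - sqrt(3)*a^3/12 + 3*a^2/2


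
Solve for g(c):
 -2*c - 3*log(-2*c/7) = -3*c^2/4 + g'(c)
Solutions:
 g(c) = C1 + c^3/4 - c^2 - 3*c*log(-c) + 3*c*(-log(2) + 1 + log(7))


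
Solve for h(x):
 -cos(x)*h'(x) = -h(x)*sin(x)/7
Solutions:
 h(x) = C1/cos(x)^(1/7)


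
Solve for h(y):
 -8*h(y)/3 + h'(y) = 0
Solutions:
 h(y) = C1*exp(8*y/3)


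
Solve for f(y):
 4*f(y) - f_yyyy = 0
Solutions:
 f(y) = C1*exp(-sqrt(2)*y) + C2*exp(sqrt(2)*y) + C3*sin(sqrt(2)*y) + C4*cos(sqrt(2)*y)


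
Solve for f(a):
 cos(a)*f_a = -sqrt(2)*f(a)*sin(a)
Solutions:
 f(a) = C1*cos(a)^(sqrt(2))


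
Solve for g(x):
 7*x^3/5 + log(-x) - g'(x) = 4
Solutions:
 g(x) = C1 + 7*x^4/20 + x*log(-x) - 5*x


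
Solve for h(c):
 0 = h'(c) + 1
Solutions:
 h(c) = C1 - c


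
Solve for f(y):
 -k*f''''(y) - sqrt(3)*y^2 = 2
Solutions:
 f(y) = C1 + C2*y + C3*y^2 + C4*y^3 - sqrt(3)*y^6/(360*k) - y^4/(12*k)


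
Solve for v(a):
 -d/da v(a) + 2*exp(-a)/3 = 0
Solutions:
 v(a) = C1 - 2*exp(-a)/3


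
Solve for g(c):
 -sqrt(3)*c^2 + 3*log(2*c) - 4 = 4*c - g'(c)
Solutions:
 g(c) = C1 + sqrt(3)*c^3/3 + 2*c^2 - 3*c*log(c) - c*log(8) + 7*c


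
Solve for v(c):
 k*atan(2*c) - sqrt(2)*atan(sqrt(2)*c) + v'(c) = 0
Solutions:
 v(c) = C1 - k*(c*atan(2*c) - log(4*c^2 + 1)/4) + sqrt(2)*(c*atan(sqrt(2)*c) - sqrt(2)*log(2*c^2 + 1)/4)


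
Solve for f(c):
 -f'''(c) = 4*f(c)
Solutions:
 f(c) = C3*exp(-2^(2/3)*c) + (C1*sin(2^(2/3)*sqrt(3)*c/2) + C2*cos(2^(2/3)*sqrt(3)*c/2))*exp(2^(2/3)*c/2)


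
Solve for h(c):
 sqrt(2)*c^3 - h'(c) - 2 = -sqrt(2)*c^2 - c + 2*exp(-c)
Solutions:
 h(c) = C1 + sqrt(2)*c^4/4 + sqrt(2)*c^3/3 + c^2/2 - 2*c + 2*exp(-c)


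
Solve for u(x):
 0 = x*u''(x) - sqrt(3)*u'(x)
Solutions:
 u(x) = C1 + C2*x^(1 + sqrt(3))


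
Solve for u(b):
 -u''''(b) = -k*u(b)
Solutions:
 u(b) = C1*exp(-b*k^(1/4)) + C2*exp(b*k^(1/4)) + C3*exp(-I*b*k^(1/4)) + C4*exp(I*b*k^(1/4))


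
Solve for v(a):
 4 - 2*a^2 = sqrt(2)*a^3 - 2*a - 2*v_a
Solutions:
 v(a) = C1 + sqrt(2)*a^4/8 + a^3/3 - a^2/2 - 2*a


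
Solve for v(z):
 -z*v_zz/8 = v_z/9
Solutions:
 v(z) = C1 + C2*z^(1/9)


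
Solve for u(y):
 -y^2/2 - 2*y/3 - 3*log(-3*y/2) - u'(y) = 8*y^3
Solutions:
 u(y) = C1 - 2*y^4 - y^3/6 - y^2/3 - 3*y*log(-y) + 3*y*(-log(3) + log(2) + 1)


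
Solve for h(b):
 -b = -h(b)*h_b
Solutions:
 h(b) = -sqrt(C1 + b^2)
 h(b) = sqrt(C1 + b^2)


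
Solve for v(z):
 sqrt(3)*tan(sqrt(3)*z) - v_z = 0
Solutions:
 v(z) = C1 - log(cos(sqrt(3)*z))


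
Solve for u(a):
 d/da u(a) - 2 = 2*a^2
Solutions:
 u(a) = C1 + 2*a^3/3 + 2*a


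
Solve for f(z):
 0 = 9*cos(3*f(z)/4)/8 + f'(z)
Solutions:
 9*z/8 - 2*log(sin(3*f(z)/4) - 1)/3 + 2*log(sin(3*f(z)/4) + 1)/3 = C1


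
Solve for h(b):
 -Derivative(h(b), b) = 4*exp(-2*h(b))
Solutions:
 h(b) = log(-sqrt(C1 - 8*b))
 h(b) = log(C1 - 8*b)/2


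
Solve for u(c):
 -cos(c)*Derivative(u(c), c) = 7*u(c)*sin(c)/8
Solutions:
 u(c) = C1*cos(c)^(7/8)


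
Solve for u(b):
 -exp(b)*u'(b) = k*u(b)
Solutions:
 u(b) = C1*exp(k*exp(-b))


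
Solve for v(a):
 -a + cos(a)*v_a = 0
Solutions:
 v(a) = C1 + Integral(a/cos(a), a)


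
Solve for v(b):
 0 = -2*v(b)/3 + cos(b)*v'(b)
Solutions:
 v(b) = C1*(sin(b) + 1)^(1/3)/(sin(b) - 1)^(1/3)


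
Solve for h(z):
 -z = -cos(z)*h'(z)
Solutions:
 h(z) = C1 + Integral(z/cos(z), z)


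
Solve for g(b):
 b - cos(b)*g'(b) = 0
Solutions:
 g(b) = C1 + Integral(b/cos(b), b)


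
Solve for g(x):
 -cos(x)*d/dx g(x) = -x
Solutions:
 g(x) = C1 + Integral(x/cos(x), x)


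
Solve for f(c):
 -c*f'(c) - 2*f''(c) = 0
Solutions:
 f(c) = C1 + C2*erf(c/2)


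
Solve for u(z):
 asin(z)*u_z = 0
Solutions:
 u(z) = C1


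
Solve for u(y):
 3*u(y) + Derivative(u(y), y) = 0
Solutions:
 u(y) = C1*exp(-3*y)


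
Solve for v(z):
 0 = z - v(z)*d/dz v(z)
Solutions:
 v(z) = -sqrt(C1 + z^2)
 v(z) = sqrt(C1 + z^2)


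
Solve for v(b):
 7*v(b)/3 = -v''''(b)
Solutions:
 v(b) = (C1*sin(sqrt(2)*3^(3/4)*7^(1/4)*b/6) + C2*cos(sqrt(2)*3^(3/4)*7^(1/4)*b/6))*exp(-sqrt(2)*3^(3/4)*7^(1/4)*b/6) + (C3*sin(sqrt(2)*3^(3/4)*7^(1/4)*b/6) + C4*cos(sqrt(2)*3^(3/4)*7^(1/4)*b/6))*exp(sqrt(2)*3^(3/4)*7^(1/4)*b/6)


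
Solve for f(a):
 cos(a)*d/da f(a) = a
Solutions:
 f(a) = C1 + Integral(a/cos(a), a)


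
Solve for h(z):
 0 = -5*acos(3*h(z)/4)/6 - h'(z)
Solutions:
 Integral(1/acos(3*_y/4), (_y, h(z))) = C1 - 5*z/6


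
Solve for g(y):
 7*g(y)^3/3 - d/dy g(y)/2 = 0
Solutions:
 g(y) = -sqrt(6)*sqrt(-1/(C1 + 14*y))/2
 g(y) = sqrt(6)*sqrt(-1/(C1 + 14*y))/2


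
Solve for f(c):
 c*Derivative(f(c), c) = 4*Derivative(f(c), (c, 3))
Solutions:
 f(c) = C1 + Integral(C2*airyai(2^(1/3)*c/2) + C3*airybi(2^(1/3)*c/2), c)


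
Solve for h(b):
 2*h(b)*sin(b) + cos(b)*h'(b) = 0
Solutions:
 h(b) = C1*cos(b)^2


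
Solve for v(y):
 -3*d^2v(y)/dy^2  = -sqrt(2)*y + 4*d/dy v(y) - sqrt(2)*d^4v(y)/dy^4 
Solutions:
 v(y) = C1 + C2*exp(-y*(sqrt(2)/(sqrt(2 - sqrt(2)/4) + sqrt(2))^(1/3) + 2*(sqrt(2 - sqrt(2)/4) + sqrt(2))^(1/3))/4)*sin(y*(-sqrt(6)/(sqrt(2 - sqrt(2)/4) + sqrt(2))^(1/3) + 2*sqrt(3)*(sqrt(2 - sqrt(2)/4) + sqrt(2))^(1/3))/4) + C3*exp(-y*(sqrt(2)/(sqrt(2 - sqrt(2)/4) + sqrt(2))^(1/3) + 2*(sqrt(2 - sqrt(2)/4) + sqrt(2))^(1/3))/4)*cos(y*(-sqrt(6)/(sqrt(2 - sqrt(2)/4) + sqrt(2))^(1/3) + 2*sqrt(3)*(sqrt(2 - sqrt(2)/4) + sqrt(2))^(1/3))/4) + C4*exp(y*(sqrt(2)/(2*(sqrt(2 - sqrt(2)/4) + sqrt(2))^(1/3)) + (sqrt(2 - sqrt(2)/4) + sqrt(2))^(1/3))) + sqrt(2)*y^2/8 - 3*sqrt(2)*y/16


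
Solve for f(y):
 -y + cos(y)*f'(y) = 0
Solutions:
 f(y) = C1 + Integral(y/cos(y), y)


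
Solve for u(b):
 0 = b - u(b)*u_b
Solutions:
 u(b) = -sqrt(C1 + b^2)
 u(b) = sqrt(C1 + b^2)


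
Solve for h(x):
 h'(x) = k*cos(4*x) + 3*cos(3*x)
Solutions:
 h(x) = C1 + k*sin(4*x)/4 + sin(3*x)


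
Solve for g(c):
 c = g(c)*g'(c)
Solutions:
 g(c) = -sqrt(C1 + c^2)
 g(c) = sqrt(C1 + c^2)


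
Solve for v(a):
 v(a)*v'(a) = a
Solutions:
 v(a) = -sqrt(C1 + a^2)
 v(a) = sqrt(C1 + a^2)


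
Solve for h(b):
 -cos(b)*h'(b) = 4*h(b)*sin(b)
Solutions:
 h(b) = C1*cos(b)^4


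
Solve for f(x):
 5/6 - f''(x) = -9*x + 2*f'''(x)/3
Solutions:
 f(x) = C1 + C2*x + C3*exp(-3*x/2) + 3*x^3/2 - 31*x^2/12


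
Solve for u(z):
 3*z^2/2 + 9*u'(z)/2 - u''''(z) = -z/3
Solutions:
 u(z) = C1 + C4*exp(6^(2/3)*z/2) - z^3/9 - z^2/27 + (C2*sin(3*2^(2/3)*3^(1/6)*z/4) + C3*cos(3*2^(2/3)*3^(1/6)*z/4))*exp(-6^(2/3)*z/4)


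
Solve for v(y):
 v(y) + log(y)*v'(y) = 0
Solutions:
 v(y) = C1*exp(-li(y))


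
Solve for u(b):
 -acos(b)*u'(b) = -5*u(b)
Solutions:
 u(b) = C1*exp(5*Integral(1/acos(b), b))


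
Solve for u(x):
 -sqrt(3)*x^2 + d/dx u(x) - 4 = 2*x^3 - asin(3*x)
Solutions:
 u(x) = C1 + x^4/2 + sqrt(3)*x^3/3 - x*asin(3*x) + 4*x - sqrt(1 - 9*x^2)/3


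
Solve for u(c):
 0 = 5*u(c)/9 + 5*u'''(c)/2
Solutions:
 u(c) = C3*exp(-6^(1/3)*c/3) + (C1*sin(2^(1/3)*3^(5/6)*c/6) + C2*cos(2^(1/3)*3^(5/6)*c/6))*exp(6^(1/3)*c/6)


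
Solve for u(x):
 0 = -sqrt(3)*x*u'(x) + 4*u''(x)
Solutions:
 u(x) = C1 + C2*erfi(sqrt(2)*3^(1/4)*x/4)


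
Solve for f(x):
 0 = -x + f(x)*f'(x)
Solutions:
 f(x) = -sqrt(C1 + x^2)
 f(x) = sqrt(C1 + x^2)


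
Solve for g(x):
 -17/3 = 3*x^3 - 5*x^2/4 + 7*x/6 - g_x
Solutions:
 g(x) = C1 + 3*x^4/4 - 5*x^3/12 + 7*x^2/12 + 17*x/3


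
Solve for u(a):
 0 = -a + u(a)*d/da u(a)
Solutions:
 u(a) = -sqrt(C1 + a^2)
 u(a) = sqrt(C1 + a^2)


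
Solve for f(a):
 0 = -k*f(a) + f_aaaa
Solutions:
 f(a) = C1*exp(-a*k^(1/4)) + C2*exp(a*k^(1/4)) + C3*exp(-I*a*k^(1/4)) + C4*exp(I*a*k^(1/4))


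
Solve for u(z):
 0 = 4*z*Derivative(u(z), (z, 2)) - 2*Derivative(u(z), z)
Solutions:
 u(z) = C1 + C2*z^(3/2)


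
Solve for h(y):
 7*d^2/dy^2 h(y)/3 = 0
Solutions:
 h(y) = C1 + C2*y


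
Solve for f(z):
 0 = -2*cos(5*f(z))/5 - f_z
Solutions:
 f(z) = -asin((C1 + exp(4*z))/(C1 - exp(4*z)))/5 + pi/5
 f(z) = asin((C1 + exp(4*z))/(C1 - exp(4*z)))/5


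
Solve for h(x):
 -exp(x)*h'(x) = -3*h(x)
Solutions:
 h(x) = C1*exp(-3*exp(-x))


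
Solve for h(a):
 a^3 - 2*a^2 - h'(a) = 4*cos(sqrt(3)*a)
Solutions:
 h(a) = C1 + a^4/4 - 2*a^3/3 - 4*sqrt(3)*sin(sqrt(3)*a)/3


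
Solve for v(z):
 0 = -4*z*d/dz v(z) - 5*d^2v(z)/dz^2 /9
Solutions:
 v(z) = C1 + C2*erf(3*sqrt(10)*z/5)


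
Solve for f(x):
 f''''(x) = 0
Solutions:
 f(x) = C1 + C2*x + C3*x^2 + C4*x^3


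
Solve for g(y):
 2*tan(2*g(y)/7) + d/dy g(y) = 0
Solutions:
 g(y) = -7*asin(C1*exp(-4*y/7))/2 + 7*pi/2
 g(y) = 7*asin(C1*exp(-4*y/7))/2


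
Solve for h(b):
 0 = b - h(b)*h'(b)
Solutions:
 h(b) = -sqrt(C1 + b^2)
 h(b) = sqrt(C1 + b^2)


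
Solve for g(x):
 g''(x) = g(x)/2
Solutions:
 g(x) = C1*exp(-sqrt(2)*x/2) + C2*exp(sqrt(2)*x/2)


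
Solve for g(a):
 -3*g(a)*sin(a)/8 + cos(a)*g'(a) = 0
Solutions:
 g(a) = C1/cos(a)^(3/8)


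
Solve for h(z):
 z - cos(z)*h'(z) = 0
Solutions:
 h(z) = C1 + Integral(z/cos(z), z)


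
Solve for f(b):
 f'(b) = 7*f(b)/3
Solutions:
 f(b) = C1*exp(7*b/3)


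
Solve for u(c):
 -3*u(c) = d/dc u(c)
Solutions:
 u(c) = C1*exp(-3*c)


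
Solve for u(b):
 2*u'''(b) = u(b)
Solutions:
 u(b) = C3*exp(2^(2/3)*b/2) + (C1*sin(2^(2/3)*sqrt(3)*b/4) + C2*cos(2^(2/3)*sqrt(3)*b/4))*exp(-2^(2/3)*b/4)


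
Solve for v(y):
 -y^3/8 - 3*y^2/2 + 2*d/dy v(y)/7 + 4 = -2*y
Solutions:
 v(y) = C1 + 7*y^4/64 + 7*y^3/4 - 7*y^2/2 - 14*y


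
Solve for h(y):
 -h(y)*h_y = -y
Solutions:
 h(y) = -sqrt(C1 + y^2)
 h(y) = sqrt(C1 + y^2)


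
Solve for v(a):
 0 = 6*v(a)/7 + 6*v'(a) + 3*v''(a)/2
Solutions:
 v(a) = C1*exp(2*a*(-1 + sqrt(42)/7)) + C2*exp(-2*a*(sqrt(42)/7 + 1))


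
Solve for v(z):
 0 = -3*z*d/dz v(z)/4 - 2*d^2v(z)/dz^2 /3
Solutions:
 v(z) = C1 + C2*erf(3*z/4)


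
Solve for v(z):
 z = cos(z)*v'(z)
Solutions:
 v(z) = C1 + Integral(z/cos(z), z)


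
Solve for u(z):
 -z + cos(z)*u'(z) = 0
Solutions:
 u(z) = C1 + Integral(z/cos(z), z)


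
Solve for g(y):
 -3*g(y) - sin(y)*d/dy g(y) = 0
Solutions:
 g(y) = C1*(cos(y) + 1)^(3/2)/(cos(y) - 1)^(3/2)


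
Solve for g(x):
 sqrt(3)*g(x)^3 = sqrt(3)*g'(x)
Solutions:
 g(x) = -sqrt(2)*sqrt(-1/(C1 + x))/2
 g(x) = sqrt(2)*sqrt(-1/(C1 + x))/2


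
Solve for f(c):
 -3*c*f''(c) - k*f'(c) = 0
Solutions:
 f(c) = C1 + c^(1 - re(k)/3)*(C2*sin(log(c)*Abs(im(k))/3) + C3*cos(log(c)*im(k)/3))


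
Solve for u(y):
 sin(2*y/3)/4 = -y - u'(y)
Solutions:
 u(y) = C1 - y^2/2 + 3*cos(2*y/3)/8


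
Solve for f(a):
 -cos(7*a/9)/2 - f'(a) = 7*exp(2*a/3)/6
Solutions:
 f(a) = C1 - 7*exp(2*a/3)/4 - 9*sin(7*a/9)/14


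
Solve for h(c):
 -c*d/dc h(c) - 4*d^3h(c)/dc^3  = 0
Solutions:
 h(c) = C1 + Integral(C2*airyai(-2^(1/3)*c/2) + C3*airybi(-2^(1/3)*c/2), c)


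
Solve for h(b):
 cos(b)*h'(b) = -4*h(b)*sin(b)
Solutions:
 h(b) = C1*cos(b)^4


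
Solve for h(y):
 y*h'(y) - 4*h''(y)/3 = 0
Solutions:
 h(y) = C1 + C2*erfi(sqrt(6)*y/4)


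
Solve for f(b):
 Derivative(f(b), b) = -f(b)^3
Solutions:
 f(b) = -sqrt(2)*sqrt(-1/(C1 - b))/2
 f(b) = sqrt(2)*sqrt(-1/(C1 - b))/2


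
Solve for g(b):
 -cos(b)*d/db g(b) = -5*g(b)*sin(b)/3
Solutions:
 g(b) = C1/cos(b)^(5/3)


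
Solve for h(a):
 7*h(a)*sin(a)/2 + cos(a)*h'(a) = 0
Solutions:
 h(a) = C1*cos(a)^(7/2)


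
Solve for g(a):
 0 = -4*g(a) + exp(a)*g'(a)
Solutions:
 g(a) = C1*exp(-4*exp(-a))


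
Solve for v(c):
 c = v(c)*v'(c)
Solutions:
 v(c) = -sqrt(C1 + c^2)
 v(c) = sqrt(C1 + c^2)


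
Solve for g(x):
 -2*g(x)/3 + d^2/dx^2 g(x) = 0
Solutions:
 g(x) = C1*exp(-sqrt(6)*x/3) + C2*exp(sqrt(6)*x/3)


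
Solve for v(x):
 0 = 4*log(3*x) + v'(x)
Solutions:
 v(x) = C1 - 4*x*log(x) - x*log(81) + 4*x


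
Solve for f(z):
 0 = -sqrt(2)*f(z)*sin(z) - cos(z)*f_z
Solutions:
 f(z) = C1*cos(z)^(sqrt(2))


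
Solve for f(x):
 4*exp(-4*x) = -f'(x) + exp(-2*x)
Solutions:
 f(x) = C1 - exp(-2*x)/2 + exp(-4*x)


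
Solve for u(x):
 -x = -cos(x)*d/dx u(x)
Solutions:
 u(x) = C1 + Integral(x/cos(x), x)


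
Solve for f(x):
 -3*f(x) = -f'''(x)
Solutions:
 f(x) = C3*exp(3^(1/3)*x) + (C1*sin(3^(5/6)*x/2) + C2*cos(3^(5/6)*x/2))*exp(-3^(1/3)*x/2)


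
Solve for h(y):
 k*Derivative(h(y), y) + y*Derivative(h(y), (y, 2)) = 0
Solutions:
 h(y) = C1 + y^(1 - re(k))*(C2*sin(log(y)*Abs(im(k))) + C3*cos(log(y)*im(k)))


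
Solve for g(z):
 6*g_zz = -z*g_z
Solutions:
 g(z) = C1 + C2*erf(sqrt(3)*z/6)


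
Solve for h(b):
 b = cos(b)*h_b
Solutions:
 h(b) = C1 + Integral(b/cos(b), b)


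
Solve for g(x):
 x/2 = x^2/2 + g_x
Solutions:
 g(x) = C1 - x^3/6 + x^2/4


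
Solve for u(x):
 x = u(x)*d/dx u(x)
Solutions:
 u(x) = -sqrt(C1 + x^2)
 u(x) = sqrt(C1 + x^2)


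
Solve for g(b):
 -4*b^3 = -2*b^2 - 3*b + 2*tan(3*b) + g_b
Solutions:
 g(b) = C1 - b^4 + 2*b^3/3 + 3*b^2/2 + 2*log(cos(3*b))/3


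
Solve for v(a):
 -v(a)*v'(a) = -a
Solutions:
 v(a) = -sqrt(C1 + a^2)
 v(a) = sqrt(C1 + a^2)


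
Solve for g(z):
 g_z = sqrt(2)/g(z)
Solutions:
 g(z) = -sqrt(C1 + 2*sqrt(2)*z)
 g(z) = sqrt(C1 + 2*sqrt(2)*z)


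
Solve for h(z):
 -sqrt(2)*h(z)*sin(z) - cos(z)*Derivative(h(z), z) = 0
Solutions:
 h(z) = C1*cos(z)^(sqrt(2))


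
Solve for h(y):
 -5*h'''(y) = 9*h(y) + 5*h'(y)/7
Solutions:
 h(y) = C1*exp(y*(-10*3^(2/3)*490^(1/3)/(3969 + sqrt(15755061))^(1/3) + 2100^(1/3)*(3969 + sqrt(15755061))^(1/3))/420)*sin(3^(1/6)*y*(30*490^(1/3)/(3969 + sqrt(15755061))^(1/3) + 3^(2/3)*700^(1/3)*(3969 + sqrt(15755061))^(1/3))/420) + C2*exp(y*(-10*3^(2/3)*490^(1/3)/(3969 + sqrt(15755061))^(1/3) + 2100^(1/3)*(3969 + sqrt(15755061))^(1/3))/420)*cos(3^(1/6)*y*(30*490^(1/3)/(3969 + sqrt(15755061))^(1/3) + 3^(2/3)*700^(1/3)*(3969 + sqrt(15755061))^(1/3))/420) + C3*exp(-y*(-10*3^(2/3)*490^(1/3)/(3969 + sqrt(15755061))^(1/3) + 2100^(1/3)*(3969 + sqrt(15755061))^(1/3))/210)


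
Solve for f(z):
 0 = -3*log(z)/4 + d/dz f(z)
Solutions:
 f(z) = C1 + 3*z*log(z)/4 - 3*z/4


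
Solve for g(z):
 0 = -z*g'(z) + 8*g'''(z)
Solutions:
 g(z) = C1 + Integral(C2*airyai(z/2) + C3*airybi(z/2), z)


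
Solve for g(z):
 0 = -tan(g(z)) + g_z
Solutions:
 g(z) = pi - asin(C1*exp(z))
 g(z) = asin(C1*exp(z))


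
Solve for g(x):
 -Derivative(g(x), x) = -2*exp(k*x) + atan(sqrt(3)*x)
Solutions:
 g(x) = C1 - x*atan(sqrt(3)*x) + 2*Piecewise((exp(k*x)/k, Ne(k, 0)), (x, True)) + sqrt(3)*log(3*x^2 + 1)/6


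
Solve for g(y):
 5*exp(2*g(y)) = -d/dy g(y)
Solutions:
 g(y) = log(-sqrt(-1/(C1 - 5*y))) - log(2)/2
 g(y) = log(-1/(C1 - 5*y))/2 - log(2)/2


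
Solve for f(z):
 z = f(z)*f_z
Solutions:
 f(z) = -sqrt(C1 + z^2)
 f(z) = sqrt(C1 + z^2)


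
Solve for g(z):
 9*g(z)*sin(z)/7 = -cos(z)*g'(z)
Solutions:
 g(z) = C1*cos(z)^(9/7)


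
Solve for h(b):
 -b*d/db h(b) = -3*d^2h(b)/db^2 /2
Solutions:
 h(b) = C1 + C2*erfi(sqrt(3)*b/3)


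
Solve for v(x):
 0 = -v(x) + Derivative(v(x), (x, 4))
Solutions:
 v(x) = C1*exp(-x) + C2*exp(x) + C3*sin(x) + C4*cos(x)


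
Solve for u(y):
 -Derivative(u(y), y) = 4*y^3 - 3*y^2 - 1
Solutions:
 u(y) = C1 - y^4 + y^3 + y


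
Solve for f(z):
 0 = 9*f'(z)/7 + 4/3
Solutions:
 f(z) = C1 - 28*z/27


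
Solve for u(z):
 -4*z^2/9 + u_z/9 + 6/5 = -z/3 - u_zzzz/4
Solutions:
 u(z) = C1 + C4*exp(-2^(2/3)*3^(1/3)*z/3) + 4*z^3/3 - 3*z^2/2 - 54*z/5 + (C2*sin(2^(2/3)*3^(5/6)*z/6) + C3*cos(2^(2/3)*3^(5/6)*z/6))*exp(2^(2/3)*3^(1/3)*z/6)


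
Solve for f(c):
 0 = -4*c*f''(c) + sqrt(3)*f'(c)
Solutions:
 f(c) = C1 + C2*c^(sqrt(3)/4 + 1)


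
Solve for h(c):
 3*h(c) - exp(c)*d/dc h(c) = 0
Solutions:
 h(c) = C1*exp(-3*exp(-c))


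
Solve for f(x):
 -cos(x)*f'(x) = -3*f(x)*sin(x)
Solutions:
 f(x) = C1/cos(x)^3


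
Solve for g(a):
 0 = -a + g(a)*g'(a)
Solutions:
 g(a) = -sqrt(C1 + a^2)
 g(a) = sqrt(C1 + a^2)


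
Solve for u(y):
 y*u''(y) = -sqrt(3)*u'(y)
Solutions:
 u(y) = C1 + C2*y^(1 - sqrt(3))


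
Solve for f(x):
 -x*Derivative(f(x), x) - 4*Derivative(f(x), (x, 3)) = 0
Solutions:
 f(x) = C1 + Integral(C2*airyai(-2^(1/3)*x/2) + C3*airybi(-2^(1/3)*x/2), x)


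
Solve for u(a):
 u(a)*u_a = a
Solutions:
 u(a) = -sqrt(C1 + a^2)
 u(a) = sqrt(C1 + a^2)


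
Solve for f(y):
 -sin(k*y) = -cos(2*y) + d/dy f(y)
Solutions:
 f(y) = C1 + sin(2*y)/2 + cos(k*y)/k


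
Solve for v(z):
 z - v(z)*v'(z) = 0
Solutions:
 v(z) = -sqrt(C1 + z^2)
 v(z) = sqrt(C1 + z^2)


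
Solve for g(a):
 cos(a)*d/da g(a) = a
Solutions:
 g(a) = C1 + Integral(a/cos(a), a)


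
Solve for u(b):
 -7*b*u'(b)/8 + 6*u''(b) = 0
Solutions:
 u(b) = C1 + C2*erfi(sqrt(42)*b/24)


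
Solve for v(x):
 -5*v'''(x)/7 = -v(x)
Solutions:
 v(x) = C3*exp(5^(2/3)*7^(1/3)*x/5) + (C1*sin(sqrt(3)*5^(2/3)*7^(1/3)*x/10) + C2*cos(sqrt(3)*5^(2/3)*7^(1/3)*x/10))*exp(-5^(2/3)*7^(1/3)*x/10)


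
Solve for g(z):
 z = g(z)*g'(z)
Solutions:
 g(z) = -sqrt(C1 + z^2)
 g(z) = sqrt(C1 + z^2)


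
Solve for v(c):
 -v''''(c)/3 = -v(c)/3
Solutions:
 v(c) = C1*exp(-c) + C2*exp(c) + C3*sin(c) + C4*cos(c)


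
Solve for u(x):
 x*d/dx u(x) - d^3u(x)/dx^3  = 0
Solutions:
 u(x) = C1 + Integral(C2*airyai(x) + C3*airybi(x), x)


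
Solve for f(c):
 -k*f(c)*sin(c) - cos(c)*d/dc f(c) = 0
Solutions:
 f(c) = C1*exp(k*log(cos(c)))


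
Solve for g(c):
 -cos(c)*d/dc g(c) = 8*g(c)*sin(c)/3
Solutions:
 g(c) = C1*cos(c)^(8/3)


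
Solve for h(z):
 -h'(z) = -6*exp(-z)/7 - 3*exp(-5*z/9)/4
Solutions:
 h(z) = C1 - 6*exp(-z)/7 - 27*exp(-5*z/9)/20


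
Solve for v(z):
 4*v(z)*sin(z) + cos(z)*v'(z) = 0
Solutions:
 v(z) = C1*cos(z)^4


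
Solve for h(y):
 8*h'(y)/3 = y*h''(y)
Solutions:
 h(y) = C1 + C2*y^(11/3)


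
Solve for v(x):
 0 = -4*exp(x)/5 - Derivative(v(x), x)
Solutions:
 v(x) = C1 - 4*exp(x)/5


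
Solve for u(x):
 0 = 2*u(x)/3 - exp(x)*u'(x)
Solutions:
 u(x) = C1*exp(-2*exp(-x)/3)


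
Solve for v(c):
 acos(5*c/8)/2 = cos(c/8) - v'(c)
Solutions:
 v(c) = C1 - c*acos(5*c/8)/2 + sqrt(64 - 25*c^2)/10 + 8*sin(c/8)


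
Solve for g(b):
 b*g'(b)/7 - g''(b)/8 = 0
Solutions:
 g(b) = C1 + C2*erfi(2*sqrt(7)*b/7)


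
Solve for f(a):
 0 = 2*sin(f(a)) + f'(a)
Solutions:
 f(a) = -acos((-C1 - exp(4*a))/(C1 - exp(4*a))) + 2*pi
 f(a) = acos((-C1 - exp(4*a))/(C1 - exp(4*a)))


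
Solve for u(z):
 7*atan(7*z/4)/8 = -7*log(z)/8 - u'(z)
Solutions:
 u(z) = C1 - 7*z*log(z)/8 - 7*z*atan(7*z/4)/8 + 7*z/8 + log(49*z^2 + 16)/4


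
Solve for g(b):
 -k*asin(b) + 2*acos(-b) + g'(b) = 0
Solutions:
 g(b) = C1 - 2*b*acos(-b) + k*(b*asin(b) + sqrt(1 - b^2)) - 2*sqrt(1 - b^2)


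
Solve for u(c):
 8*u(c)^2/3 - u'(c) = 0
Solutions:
 u(c) = -3/(C1 + 8*c)


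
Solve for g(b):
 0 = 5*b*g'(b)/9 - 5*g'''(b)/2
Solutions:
 g(b) = C1 + Integral(C2*airyai(6^(1/3)*b/3) + C3*airybi(6^(1/3)*b/3), b)


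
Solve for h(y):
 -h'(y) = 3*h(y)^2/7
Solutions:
 h(y) = 7/(C1 + 3*y)


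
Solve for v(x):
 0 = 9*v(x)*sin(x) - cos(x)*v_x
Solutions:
 v(x) = C1/cos(x)^9


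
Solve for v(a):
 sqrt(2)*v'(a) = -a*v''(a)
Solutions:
 v(a) = C1 + C2*a^(1 - sqrt(2))


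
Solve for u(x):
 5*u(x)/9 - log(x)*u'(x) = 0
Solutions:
 u(x) = C1*exp(5*li(x)/9)


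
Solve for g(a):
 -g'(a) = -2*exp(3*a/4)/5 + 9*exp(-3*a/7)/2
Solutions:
 g(a) = C1 + 8*exp(3*a/4)/15 + 21*exp(-3*a/7)/2


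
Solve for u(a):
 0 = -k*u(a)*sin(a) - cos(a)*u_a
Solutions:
 u(a) = C1*exp(k*log(cos(a)))


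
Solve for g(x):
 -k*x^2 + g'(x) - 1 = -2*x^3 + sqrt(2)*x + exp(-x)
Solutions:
 g(x) = C1 + k*x^3/3 - x^4/2 + sqrt(2)*x^2/2 + x - exp(-x)


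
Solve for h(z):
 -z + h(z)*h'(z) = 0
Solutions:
 h(z) = -sqrt(C1 + z^2)
 h(z) = sqrt(C1 + z^2)


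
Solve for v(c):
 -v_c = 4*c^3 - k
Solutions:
 v(c) = C1 - c^4 + c*k


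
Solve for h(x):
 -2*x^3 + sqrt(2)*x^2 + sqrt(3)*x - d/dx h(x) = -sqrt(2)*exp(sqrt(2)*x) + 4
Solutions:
 h(x) = C1 - x^4/2 + sqrt(2)*x^3/3 + sqrt(3)*x^2/2 - 4*x + exp(sqrt(2)*x)


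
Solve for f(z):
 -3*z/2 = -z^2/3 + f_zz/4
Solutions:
 f(z) = C1 + C2*z + z^4/9 - z^3


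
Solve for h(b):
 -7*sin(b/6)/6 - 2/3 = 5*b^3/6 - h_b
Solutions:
 h(b) = C1 + 5*b^4/24 + 2*b/3 - 7*cos(b/6)


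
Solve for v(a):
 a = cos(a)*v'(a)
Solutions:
 v(a) = C1 + Integral(a/cos(a), a)


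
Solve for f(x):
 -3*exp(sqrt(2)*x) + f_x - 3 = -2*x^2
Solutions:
 f(x) = C1 - 2*x^3/3 + 3*x + 3*sqrt(2)*exp(sqrt(2)*x)/2


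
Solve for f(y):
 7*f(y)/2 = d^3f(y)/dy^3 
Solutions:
 f(y) = C3*exp(2^(2/3)*7^(1/3)*y/2) + (C1*sin(2^(2/3)*sqrt(3)*7^(1/3)*y/4) + C2*cos(2^(2/3)*sqrt(3)*7^(1/3)*y/4))*exp(-2^(2/3)*7^(1/3)*y/4)


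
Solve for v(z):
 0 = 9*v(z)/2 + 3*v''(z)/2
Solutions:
 v(z) = C1*sin(sqrt(3)*z) + C2*cos(sqrt(3)*z)


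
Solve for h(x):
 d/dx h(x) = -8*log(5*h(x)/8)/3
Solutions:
 -3*Integral(1/(-log(_y) - log(5) + 3*log(2)), (_y, h(x)))/8 = C1 - x


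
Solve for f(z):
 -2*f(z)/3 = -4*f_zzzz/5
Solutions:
 f(z) = C1*exp(-5^(1/4)*6^(3/4)*z/6) + C2*exp(5^(1/4)*6^(3/4)*z/6) + C3*sin(5^(1/4)*6^(3/4)*z/6) + C4*cos(5^(1/4)*6^(3/4)*z/6)


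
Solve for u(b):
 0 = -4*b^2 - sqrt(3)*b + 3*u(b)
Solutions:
 u(b) = b*(4*b + sqrt(3))/3


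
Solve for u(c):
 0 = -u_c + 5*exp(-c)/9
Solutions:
 u(c) = C1 - 5*exp(-c)/9


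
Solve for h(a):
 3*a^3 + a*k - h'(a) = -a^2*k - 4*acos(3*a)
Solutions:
 h(a) = C1 + 3*a^4/4 + a^3*k/3 + a^2*k/2 + 4*a*acos(3*a) - 4*sqrt(1 - 9*a^2)/3


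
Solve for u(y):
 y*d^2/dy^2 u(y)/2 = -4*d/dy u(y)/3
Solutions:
 u(y) = C1 + C2/y^(5/3)


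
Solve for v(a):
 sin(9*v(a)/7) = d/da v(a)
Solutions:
 -a + 7*log(cos(9*v(a)/7) - 1)/18 - 7*log(cos(9*v(a)/7) + 1)/18 = C1


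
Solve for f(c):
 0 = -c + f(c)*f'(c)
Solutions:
 f(c) = -sqrt(C1 + c^2)
 f(c) = sqrt(C1 + c^2)


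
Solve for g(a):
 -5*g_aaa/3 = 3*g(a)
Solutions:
 g(a) = C3*exp(-15^(2/3)*a/5) + (C1*sin(3*3^(1/6)*5^(2/3)*a/10) + C2*cos(3*3^(1/6)*5^(2/3)*a/10))*exp(15^(2/3)*a/10)


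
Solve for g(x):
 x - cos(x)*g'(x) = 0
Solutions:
 g(x) = C1 + Integral(x/cos(x), x)


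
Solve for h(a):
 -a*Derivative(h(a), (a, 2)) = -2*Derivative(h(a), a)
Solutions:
 h(a) = C1 + C2*a^3


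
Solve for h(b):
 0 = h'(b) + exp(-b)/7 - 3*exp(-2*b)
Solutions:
 h(b) = C1 + exp(-b)/7 - 3*exp(-2*b)/2


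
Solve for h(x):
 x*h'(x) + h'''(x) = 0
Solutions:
 h(x) = C1 + Integral(C2*airyai(-x) + C3*airybi(-x), x)


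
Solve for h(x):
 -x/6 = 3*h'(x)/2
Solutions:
 h(x) = C1 - x^2/18


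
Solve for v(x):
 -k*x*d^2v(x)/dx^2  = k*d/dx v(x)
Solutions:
 v(x) = C1 + C2*log(x)


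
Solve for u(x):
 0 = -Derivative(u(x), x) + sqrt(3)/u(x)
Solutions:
 u(x) = -sqrt(C1 + 2*sqrt(3)*x)
 u(x) = sqrt(C1 + 2*sqrt(3)*x)


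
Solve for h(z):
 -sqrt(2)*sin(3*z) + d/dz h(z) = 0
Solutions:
 h(z) = C1 - sqrt(2)*cos(3*z)/3


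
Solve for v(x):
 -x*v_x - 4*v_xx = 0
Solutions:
 v(x) = C1 + C2*erf(sqrt(2)*x/4)


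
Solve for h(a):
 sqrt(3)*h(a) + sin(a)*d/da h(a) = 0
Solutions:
 h(a) = C1*(cos(a) + 1)^(sqrt(3)/2)/(cos(a) - 1)^(sqrt(3)/2)


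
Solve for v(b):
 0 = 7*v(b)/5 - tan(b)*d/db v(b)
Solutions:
 v(b) = C1*sin(b)^(7/5)


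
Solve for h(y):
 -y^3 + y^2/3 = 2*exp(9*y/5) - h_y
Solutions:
 h(y) = C1 + y^4/4 - y^3/9 + 10*exp(9*y/5)/9


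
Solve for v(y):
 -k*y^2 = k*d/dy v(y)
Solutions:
 v(y) = C1 - y^3/3


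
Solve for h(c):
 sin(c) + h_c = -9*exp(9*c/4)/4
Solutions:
 h(c) = C1 - exp(c)^(9/4) + cos(c)


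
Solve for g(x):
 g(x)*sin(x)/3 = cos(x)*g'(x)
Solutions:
 g(x) = C1/cos(x)^(1/3)


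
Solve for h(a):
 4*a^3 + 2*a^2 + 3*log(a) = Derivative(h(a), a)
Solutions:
 h(a) = C1 + a^4 + 2*a^3/3 + 3*a*log(a) - 3*a


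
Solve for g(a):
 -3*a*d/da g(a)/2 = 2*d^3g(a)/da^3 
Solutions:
 g(a) = C1 + Integral(C2*airyai(-6^(1/3)*a/2) + C3*airybi(-6^(1/3)*a/2), a)


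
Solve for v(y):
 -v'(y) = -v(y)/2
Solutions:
 v(y) = C1*exp(y/2)


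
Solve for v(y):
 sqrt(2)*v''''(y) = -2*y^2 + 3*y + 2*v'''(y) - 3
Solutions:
 v(y) = C1 + C2*y + C3*y^2 + C4*exp(sqrt(2)*y) + y^5/60 + y^4*(-3 + 2*sqrt(2))/48 + y^3*(10 - 3*sqrt(2))/24


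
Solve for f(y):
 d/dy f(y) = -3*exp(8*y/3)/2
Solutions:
 f(y) = C1 - 9*exp(8*y/3)/16


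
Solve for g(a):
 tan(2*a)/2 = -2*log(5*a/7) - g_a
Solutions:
 g(a) = C1 - 2*a*log(a) - 2*a*log(5) + 2*a + 2*a*log(7) + log(cos(2*a))/4


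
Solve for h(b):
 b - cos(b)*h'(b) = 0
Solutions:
 h(b) = C1 + Integral(b/cos(b), b)


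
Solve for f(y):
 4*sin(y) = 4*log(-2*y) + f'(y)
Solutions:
 f(y) = C1 - 4*y*log(-y) - 4*y*log(2) + 4*y - 4*cos(y)


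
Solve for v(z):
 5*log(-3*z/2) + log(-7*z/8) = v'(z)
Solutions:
 v(z) = C1 + 6*z*log(-z) + z*(-6 - 8*log(2) + log(1701))


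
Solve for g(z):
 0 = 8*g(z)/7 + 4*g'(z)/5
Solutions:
 g(z) = C1*exp(-10*z/7)


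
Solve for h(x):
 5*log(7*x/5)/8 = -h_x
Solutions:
 h(x) = C1 - 5*x*log(x)/8 - 5*x*log(7)/8 + 5*x/8 + 5*x*log(5)/8


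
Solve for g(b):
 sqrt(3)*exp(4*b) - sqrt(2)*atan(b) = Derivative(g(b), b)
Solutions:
 g(b) = C1 - sqrt(2)*(b*atan(b) - log(b^2 + 1)/2) + sqrt(3)*exp(4*b)/4


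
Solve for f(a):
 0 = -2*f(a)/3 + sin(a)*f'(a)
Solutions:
 f(a) = C1*(cos(a) - 1)^(1/3)/(cos(a) + 1)^(1/3)


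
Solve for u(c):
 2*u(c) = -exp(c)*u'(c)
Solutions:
 u(c) = C1*exp(2*exp(-c))


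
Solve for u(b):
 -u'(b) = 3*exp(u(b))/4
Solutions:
 u(b) = log(1/(C1 + 3*b)) + 2*log(2)


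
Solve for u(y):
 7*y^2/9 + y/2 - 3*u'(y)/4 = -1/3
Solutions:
 u(y) = C1 + 28*y^3/81 + y^2/3 + 4*y/9


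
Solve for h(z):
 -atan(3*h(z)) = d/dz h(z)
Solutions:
 Integral(1/atan(3*_y), (_y, h(z))) = C1 - z


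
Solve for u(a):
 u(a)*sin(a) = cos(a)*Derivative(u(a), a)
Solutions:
 u(a) = C1/cos(a)


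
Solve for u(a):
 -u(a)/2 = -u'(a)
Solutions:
 u(a) = C1*exp(a/2)


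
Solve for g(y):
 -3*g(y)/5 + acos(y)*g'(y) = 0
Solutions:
 g(y) = C1*exp(3*Integral(1/acos(y), y)/5)


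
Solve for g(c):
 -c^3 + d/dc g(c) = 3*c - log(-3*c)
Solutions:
 g(c) = C1 + c^4/4 + 3*c^2/2 - c*log(-c) + c*(1 - log(3))


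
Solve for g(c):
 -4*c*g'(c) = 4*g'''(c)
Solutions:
 g(c) = C1 + Integral(C2*airyai(-c) + C3*airybi(-c), c)


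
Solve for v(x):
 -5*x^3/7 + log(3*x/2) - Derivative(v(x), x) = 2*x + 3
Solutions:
 v(x) = C1 - 5*x^4/28 - x^2 + x*log(x) - 4*x + x*log(3/2)


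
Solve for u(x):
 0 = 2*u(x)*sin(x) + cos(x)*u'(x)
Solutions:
 u(x) = C1*cos(x)^2


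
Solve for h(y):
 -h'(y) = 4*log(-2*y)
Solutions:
 h(y) = C1 - 4*y*log(-y) + 4*y*(1 - log(2))


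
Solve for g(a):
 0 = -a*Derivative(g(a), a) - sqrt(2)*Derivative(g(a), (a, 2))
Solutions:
 g(a) = C1 + C2*erf(2^(1/4)*a/2)


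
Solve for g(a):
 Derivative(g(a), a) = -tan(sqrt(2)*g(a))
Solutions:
 g(a) = sqrt(2)*(pi - asin(C1*exp(-sqrt(2)*a)))/2
 g(a) = sqrt(2)*asin(C1*exp(-sqrt(2)*a))/2


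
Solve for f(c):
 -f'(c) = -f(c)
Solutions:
 f(c) = C1*exp(c)


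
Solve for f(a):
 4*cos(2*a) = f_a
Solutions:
 f(a) = C1 + 2*sin(2*a)


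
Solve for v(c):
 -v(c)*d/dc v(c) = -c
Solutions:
 v(c) = -sqrt(C1 + c^2)
 v(c) = sqrt(C1 + c^2)


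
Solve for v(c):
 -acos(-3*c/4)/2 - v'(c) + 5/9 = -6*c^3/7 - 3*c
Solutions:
 v(c) = C1 + 3*c^4/14 + 3*c^2/2 - c*acos(-3*c/4)/2 + 5*c/9 - sqrt(16 - 9*c^2)/6


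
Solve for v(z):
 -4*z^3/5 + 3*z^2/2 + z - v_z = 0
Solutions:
 v(z) = C1 - z^4/5 + z^3/2 + z^2/2


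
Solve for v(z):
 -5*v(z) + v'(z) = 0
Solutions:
 v(z) = C1*exp(5*z)


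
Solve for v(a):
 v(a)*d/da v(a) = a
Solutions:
 v(a) = -sqrt(C1 + a^2)
 v(a) = sqrt(C1 + a^2)


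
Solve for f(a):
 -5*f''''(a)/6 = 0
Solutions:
 f(a) = C1 + C2*a + C3*a^2 + C4*a^3


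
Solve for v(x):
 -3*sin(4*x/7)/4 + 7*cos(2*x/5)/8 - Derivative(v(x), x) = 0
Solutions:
 v(x) = C1 + 35*sin(2*x/5)/16 + 21*cos(4*x/7)/16


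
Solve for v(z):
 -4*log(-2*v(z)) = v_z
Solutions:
 Integral(1/(log(-_y) + log(2)), (_y, v(z)))/4 = C1 - z


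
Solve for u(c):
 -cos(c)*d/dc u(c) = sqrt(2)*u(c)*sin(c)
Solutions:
 u(c) = C1*cos(c)^(sqrt(2))


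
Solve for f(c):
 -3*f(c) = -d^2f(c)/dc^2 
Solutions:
 f(c) = C1*exp(-sqrt(3)*c) + C2*exp(sqrt(3)*c)


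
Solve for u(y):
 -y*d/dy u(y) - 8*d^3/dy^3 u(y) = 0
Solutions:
 u(y) = C1 + Integral(C2*airyai(-y/2) + C3*airybi(-y/2), y)


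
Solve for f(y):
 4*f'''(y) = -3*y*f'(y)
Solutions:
 f(y) = C1 + Integral(C2*airyai(-6^(1/3)*y/2) + C3*airybi(-6^(1/3)*y/2), y)


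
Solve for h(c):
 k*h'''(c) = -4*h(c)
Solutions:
 h(c) = C1*exp(2^(2/3)*c*(-1/k)^(1/3)) + C2*exp(2^(2/3)*c*(-1/k)^(1/3)*(-1 + sqrt(3)*I)/2) + C3*exp(-2^(2/3)*c*(-1/k)^(1/3)*(1 + sqrt(3)*I)/2)


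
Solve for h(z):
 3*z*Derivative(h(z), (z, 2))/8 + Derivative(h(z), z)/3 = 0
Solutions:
 h(z) = C1 + C2*z^(1/9)


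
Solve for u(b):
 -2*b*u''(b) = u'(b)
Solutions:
 u(b) = C1 + C2*sqrt(b)


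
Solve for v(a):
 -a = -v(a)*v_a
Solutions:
 v(a) = -sqrt(C1 + a^2)
 v(a) = sqrt(C1 + a^2)


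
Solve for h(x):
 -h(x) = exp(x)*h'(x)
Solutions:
 h(x) = C1*exp(exp(-x))


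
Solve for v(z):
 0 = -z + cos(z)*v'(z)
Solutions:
 v(z) = C1 + Integral(z/cos(z), z)


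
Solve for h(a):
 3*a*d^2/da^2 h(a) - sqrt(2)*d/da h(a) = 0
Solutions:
 h(a) = C1 + C2*a^(sqrt(2)/3 + 1)


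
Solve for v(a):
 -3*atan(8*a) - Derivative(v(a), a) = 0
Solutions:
 v(a) = C1 - 3*a*atan(8*a) + 3*log(64*a^2 + 1)/16


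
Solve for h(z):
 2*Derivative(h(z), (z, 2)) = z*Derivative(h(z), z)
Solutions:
 h(z) = C1 + C2*erfi(z/2)


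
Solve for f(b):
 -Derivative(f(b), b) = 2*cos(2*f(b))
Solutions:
 f(b) = -asin((C1 + exp(8*b))/(C1 - exp(8*b)))/2 + pi/2
 f(b) = asin((C1 + exp(8*b))/(C1 - exp(8*b)))/2


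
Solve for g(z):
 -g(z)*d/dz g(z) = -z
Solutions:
 g(z) = -sqrt(C1 + z^2)
 g(z) = sqrt(C1 + z^2)


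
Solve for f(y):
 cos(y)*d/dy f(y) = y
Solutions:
 f(y) = C1 + Integral(y/cos(y), y)


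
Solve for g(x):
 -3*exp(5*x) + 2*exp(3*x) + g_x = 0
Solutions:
 g(x) = C1 + 3*exp(5*x)/5 - 2*exp(3*x)/3


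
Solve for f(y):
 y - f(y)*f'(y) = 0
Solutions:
 f(y) = -sqrt(C1 + y^2)
 f(y) = sqrt(C1 + y^2)


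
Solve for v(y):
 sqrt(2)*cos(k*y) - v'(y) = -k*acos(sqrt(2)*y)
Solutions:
 v(y) = C1 + k*(y*acos(sqrt(2)*y) - sqrt(2)*sqrt(1 - 2*y^2)/2) + sqrt(2)*Piecewise((sin(k*y)/k, Ne(k, 0)), (y, True))


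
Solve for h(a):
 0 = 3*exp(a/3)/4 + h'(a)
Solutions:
 h(a) = C1 - 9*exp(a/3)/4


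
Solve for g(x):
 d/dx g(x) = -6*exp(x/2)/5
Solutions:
 g(x) = C1 - 12*exp(x/2)/5


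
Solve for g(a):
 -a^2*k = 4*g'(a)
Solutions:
 g(a) = C1 - a^3*k/12


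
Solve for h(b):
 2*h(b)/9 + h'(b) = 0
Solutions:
 h(b) = C1*exp(-2*b/9)


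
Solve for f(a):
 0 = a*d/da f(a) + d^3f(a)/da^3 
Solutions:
 f(a) = C1 + Integral(C2*airyai(-a) + C3*airybi(-a), a)


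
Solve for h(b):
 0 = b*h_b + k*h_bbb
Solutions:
 h(b) = C1 + Integral(C2*airyai(b*(-1/k)^(1/3)) + C3*airybi(b*(-1/k)^(1/3)), b)


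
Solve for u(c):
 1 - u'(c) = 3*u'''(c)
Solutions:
 u(c) = C1 + C2*sin(sqrt(3)*c/3) + C3*cos(sqrt(3)*c/3) + c


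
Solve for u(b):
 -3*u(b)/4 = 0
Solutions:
 u(b) = 0


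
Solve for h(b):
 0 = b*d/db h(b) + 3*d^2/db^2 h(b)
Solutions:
 h(b) = C1 + C2*erf(sqrt(6)*b/6)


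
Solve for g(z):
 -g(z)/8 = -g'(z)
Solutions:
 g(z) = C1*exp(z/8)


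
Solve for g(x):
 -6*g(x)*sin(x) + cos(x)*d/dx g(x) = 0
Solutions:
 g(x) = C1/cos(x)^6


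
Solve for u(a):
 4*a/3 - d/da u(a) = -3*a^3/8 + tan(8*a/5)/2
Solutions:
 u(a) = C1 + 3*a^4/32 + 2*a^2/3 + 5*log(cos(8*a/5))/16


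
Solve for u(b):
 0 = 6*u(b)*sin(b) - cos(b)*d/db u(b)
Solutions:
 u(b) = C1/cos(b)^6


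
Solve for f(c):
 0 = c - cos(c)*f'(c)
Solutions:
 f(c) = C1 + Integral(c/cos(c), c)


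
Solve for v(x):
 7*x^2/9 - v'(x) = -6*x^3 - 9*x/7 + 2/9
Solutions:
 v(x) = C1 + 3*x^4/2 + 7*x^3/27 + 9*x^2/14 - 2*x/9


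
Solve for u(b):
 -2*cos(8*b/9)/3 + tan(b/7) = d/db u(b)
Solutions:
 u(b) = C1 - 7*log(cos(b/7)) - 3*sin(8*b/9)/4


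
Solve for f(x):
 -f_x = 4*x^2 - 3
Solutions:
 f(x) = C1 - 4*x^3/3 + 3*x


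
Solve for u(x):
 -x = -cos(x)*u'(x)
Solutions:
 u(x) = C1 + Integral(x/cos(x), x)


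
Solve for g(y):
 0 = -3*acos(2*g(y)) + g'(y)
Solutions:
 Integral(1/acos(2*_y), (_y, g(y))) = C1 + 3*y


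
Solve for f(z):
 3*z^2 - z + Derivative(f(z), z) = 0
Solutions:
 f(z) = C1 - z^3 + z^2/2


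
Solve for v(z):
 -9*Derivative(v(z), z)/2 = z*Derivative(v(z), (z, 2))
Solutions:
 v(z) = C1 + C2/z^(7/2)


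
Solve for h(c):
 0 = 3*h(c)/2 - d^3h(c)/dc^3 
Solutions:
 h(c) = C3*exp(2^(2/3)*3^(1/3)*c/2) + (C1*sin(2^(2/3)*3^(5/6)*c/4) + C2*cos(2^(2/3)*3^(5/6)*c/4))*exp(-2^(2/3)*3^(1/3)*c/4)


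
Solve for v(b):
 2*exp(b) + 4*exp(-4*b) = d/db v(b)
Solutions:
 v(b) = C1 + 2*exp(b) - exp(-4*b)


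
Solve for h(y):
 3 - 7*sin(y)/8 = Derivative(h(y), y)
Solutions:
 h(y) = C1 + 3*y + 7*cos(y)/8


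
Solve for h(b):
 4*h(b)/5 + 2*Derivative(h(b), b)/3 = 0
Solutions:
 h(b) = C1*exp(-6*b/5)


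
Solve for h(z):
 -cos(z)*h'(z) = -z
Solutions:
 h(z) = C1 + Integral(z/cos(z), z)


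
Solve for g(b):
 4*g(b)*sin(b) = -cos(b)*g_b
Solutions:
 g(b) = C1*cos(b)^4


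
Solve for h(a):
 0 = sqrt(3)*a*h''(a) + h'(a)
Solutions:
 h(a) = C1 + C2*a^(1 - sqrt(3)/3)


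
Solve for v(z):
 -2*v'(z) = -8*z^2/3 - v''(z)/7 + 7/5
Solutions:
 v(z) = C1 + C2*exp(14*z) + 4*z^3/9 + 2*z^2/21 - 1009*z/1470


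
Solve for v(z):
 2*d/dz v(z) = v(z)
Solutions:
 v(z) = C1*exp(z/2)


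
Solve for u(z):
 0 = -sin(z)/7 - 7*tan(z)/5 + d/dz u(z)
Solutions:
 u(z) = C1 - 7*log(cos(z))/5 - cos(z)/7


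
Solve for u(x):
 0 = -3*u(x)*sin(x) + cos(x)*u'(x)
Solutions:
 u(x) = C1/cos(x)^3


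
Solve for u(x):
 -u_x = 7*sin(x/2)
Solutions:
 u(x) = C1 + 14*cos(x/2)


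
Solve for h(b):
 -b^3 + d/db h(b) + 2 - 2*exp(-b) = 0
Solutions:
 h(b) = C1 + b^4/4 - 2*b - 2*exp(-b)


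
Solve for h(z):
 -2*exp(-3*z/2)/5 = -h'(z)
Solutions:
 h(z) = C1 - 4*exp(-3*z/2)/15


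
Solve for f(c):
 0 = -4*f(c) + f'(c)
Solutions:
 f(c) = C1*exp(4*c)


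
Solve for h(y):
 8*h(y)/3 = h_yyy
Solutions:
 h(y) = C3*exp(2*3^(2/3)*y/3) + (C1*sin(3^(1/6)*y) + C2*cos(3^(1/6)*y))*exp(-3^(2/3)*y/3)


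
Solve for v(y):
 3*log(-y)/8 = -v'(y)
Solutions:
 v(y) = C1 - 3*y*log(-y)/8 + 3*y/8
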